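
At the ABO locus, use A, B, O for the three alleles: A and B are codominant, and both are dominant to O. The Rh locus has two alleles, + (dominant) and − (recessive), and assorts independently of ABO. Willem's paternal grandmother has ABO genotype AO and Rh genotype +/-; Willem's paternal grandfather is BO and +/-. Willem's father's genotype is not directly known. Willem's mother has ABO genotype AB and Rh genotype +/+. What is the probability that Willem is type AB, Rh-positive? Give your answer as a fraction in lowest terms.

1/4

Willem's father's ABO genotype from AO × BO: 1/4 AB, 1/4 AO, 1/4 BO, 1/4 OO.
Crossing each possibility with the mother AB and summing P(type AB): 1/4·1/2 + 1/4·1/4 + 1/4·1/4 + 1/4·0 = 1/4.
Similarly for Rh via the father's Rh distribution: P(Rh+) = 1.
Independent loci: 1/4 × 1 = 1/4.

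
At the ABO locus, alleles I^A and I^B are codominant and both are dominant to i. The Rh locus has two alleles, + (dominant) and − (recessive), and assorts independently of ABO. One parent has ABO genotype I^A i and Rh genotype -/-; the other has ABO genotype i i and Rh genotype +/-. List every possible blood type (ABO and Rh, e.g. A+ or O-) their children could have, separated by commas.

O+, O-, A+, A-

Gametes from I^A i × i i give offspring ABO genotypes I^A i, i i, i.e. phenotypes O, A.
Rh cross -/- × +/- → phenotypes Rh+, Rh-.
Combining independently: O+, O-, A+, A-.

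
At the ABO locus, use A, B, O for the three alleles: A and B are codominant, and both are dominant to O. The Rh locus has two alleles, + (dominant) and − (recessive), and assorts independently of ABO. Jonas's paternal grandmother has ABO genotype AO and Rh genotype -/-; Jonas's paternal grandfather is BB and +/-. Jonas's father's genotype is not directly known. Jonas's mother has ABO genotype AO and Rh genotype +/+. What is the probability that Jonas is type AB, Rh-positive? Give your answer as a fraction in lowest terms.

1/4

Jonas's father's ABO genotype from AO × BB: 1/2 AB, 1/2 BO.
Crossing each possibility with the mother AO and summing P(type AB): 1/2·1/4 + 1/2·1/4 = 1/4.
Similarly for Rh via the father's Rh distribution: P(Rh+) = 1.
Independent loci: 1/4 × 1 = 1/4.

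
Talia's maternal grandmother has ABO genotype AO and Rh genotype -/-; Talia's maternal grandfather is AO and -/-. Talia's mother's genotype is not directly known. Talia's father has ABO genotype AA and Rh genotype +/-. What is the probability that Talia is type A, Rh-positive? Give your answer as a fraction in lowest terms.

1/2

Talia's mother's ABO genotype from AO × AO: 1/4 AA, 1/2 AO, 1/4 OO.
Crossing each possibility with the father AA and summing P(type A): 1/4·1 + 1/2·1 + 1/4·1 = 1.
Similarly for Rh via the mother's Rh distribution: P(Rh+) = 1/2.
Independent loci: 1 × 1/2 = 1/2.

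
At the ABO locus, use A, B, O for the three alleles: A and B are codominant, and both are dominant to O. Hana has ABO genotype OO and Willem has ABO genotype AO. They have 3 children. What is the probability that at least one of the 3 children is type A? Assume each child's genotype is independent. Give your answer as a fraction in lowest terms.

7/8

ABO cross OO × AO → 1/2 O, 1/2 A.
So P(type A) = 1/2 per child.
P(none) = (1/2)^3 = 1/8; P(at least one) = 1 − 1/8 = 7/8.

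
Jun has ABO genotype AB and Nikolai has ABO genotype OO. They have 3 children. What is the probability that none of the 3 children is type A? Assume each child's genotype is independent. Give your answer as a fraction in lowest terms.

1/8

ABO cross AB × OO → 1/2 A, 1/2 B.
So P(type A) = 1/2 per child.
P(not type A) = 1/2 for one child; (1/2)^3 = 1/8.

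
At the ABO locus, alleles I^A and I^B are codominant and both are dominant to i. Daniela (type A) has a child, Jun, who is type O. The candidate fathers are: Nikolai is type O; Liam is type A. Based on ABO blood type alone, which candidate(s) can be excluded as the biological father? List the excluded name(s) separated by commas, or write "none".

A candidate is excluded only if no genotype consistent with his phenotype could produce a type O child with a type A mother.
Every candidate has at least one consistent genotype combination, so none can be excluded.

none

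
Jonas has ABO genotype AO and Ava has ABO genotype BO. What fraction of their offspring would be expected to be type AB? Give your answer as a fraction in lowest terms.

ABO cross AO × BO → offspring phenotypes: 1/4 O, 1/4 A, 1/4 B, 1/4 AB.
So P(type AB) = 1/4.

1/4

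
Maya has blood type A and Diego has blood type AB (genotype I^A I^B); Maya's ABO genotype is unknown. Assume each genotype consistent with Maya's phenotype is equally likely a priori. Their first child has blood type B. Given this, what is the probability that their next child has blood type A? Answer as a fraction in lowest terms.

Possible genotypes: Maya ∈ {I^A I^A, I^A i}; Diego ∈ {I^A I^B}.
Weight each parental genotype pair by prior × P(type-B child):
  I^A i × I^A I^B: posterior weight 1; P(next child type A) = 1/2.
Weighted sum = 1/2.

1/2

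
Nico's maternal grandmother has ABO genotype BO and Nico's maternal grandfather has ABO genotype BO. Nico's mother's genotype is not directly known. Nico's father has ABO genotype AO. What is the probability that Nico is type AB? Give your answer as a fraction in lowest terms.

1/4

Nico's mother's ABO genotype from BO × BO: 1/4 BB, 1/2 BO, 1/4 OO.
Crossing each possibility with the father AO and summing P(type AB): 1/4·1/2 + 1/2·1/4 + 1/4·0 = 1/4.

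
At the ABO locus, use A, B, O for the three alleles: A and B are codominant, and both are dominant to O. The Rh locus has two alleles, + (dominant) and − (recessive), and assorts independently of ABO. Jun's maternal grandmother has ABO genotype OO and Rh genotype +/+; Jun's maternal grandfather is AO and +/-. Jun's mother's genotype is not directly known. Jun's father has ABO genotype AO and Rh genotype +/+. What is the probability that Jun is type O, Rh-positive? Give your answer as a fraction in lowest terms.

Jun's mother's ABO genotype from OO × AO: 1/2 AO, 1/2 OO.
Crossing each possibility with the father AO and summing P(type O): 1/2·1/4 + 1/2·1/2 = 3/8.
Similarly for Rh via the mother's Rh distribution: P(Rh+) = 1.
Independent loci: 3/8 × 1 = 3/8.

3/8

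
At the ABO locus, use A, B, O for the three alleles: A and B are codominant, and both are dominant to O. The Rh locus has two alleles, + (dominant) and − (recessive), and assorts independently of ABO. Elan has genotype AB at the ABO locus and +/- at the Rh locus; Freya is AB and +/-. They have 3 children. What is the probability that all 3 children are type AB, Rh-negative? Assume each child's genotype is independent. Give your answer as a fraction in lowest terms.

1/512

ABO cross AB × AB → 1/4 A, 1/4 B, 1/2 AB.
Rh cross +/- × +/- → 3/4 Rh+, 1/4 Rh-; so P(type AB, Rh-negative) = 1/2 × 1/4 = 1/8 per child.
All 3 independent: (1/8)^3 = 1/512.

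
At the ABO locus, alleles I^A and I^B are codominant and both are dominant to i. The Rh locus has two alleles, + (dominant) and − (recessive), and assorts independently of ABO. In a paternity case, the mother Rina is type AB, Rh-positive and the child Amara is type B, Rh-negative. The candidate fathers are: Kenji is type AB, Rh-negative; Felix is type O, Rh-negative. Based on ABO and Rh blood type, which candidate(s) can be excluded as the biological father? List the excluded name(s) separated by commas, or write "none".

A candidate is excluded only if no genotype consistent with his phenotype could produce a type B, Rh-negative child with a type AB, Rh-positive mother.
Every candidate has at least one consistent genotype combination, so none can be excluded.

none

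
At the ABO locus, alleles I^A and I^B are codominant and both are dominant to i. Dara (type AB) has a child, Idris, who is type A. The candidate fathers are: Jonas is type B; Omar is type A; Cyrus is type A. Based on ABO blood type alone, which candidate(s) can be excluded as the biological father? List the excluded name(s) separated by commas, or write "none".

none

A candidate is excluded only if no genotype consistent with his phenotype could produce a type A child with a type AB mother.
Every candidate has at least one consistent genotype combination, so none can be excluded.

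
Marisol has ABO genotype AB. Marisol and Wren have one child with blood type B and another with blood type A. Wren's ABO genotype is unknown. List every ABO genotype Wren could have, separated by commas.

For each candidate genotype of Wren, check whether crossing it with AB can produce every observed child phenotype.
  AA → possible child types {A, AB} ✗
  AB → possible child types {A, B, AB} ✓
  AO → possible child types {A, B, AB} ✓
  BB → possible child types {B, AB} ✗
  BO → possible child types {A, B, AB} ✓
  OO → possible child types {A, B} ✓

AB, AO, BO, OO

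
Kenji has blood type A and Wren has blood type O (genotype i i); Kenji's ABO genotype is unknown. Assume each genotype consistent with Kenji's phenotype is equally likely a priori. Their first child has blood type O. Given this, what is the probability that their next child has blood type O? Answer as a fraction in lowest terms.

Possible genotypes: Kenji ∈ {I^A I^A, I^A i}; Wren ∈ {i i}.
Weight each parental genotype pair by prior × P(type-O child):
  I^A i × i i: posterior weight 1; P(next child type O) = 1/2.
Weighted sum = 1/2.

1/2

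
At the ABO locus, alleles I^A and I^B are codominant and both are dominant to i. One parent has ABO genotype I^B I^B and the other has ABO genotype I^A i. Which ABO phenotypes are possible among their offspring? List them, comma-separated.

Gametes from I^B I^B × I^A i give offspring ABO genotypes I^A I^B, I^B i, i.e. phenotypes B, AB.

B, AB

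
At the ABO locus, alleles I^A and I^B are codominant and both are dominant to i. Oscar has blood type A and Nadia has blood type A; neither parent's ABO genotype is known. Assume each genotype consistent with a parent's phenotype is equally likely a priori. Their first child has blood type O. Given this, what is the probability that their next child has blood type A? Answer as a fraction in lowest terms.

3/4

Possible genotypes: Oscar ∈ {I^A I^A, I^A i}; Nadia ∈ {I^A I^A, I^A i}.
Weight each parental genotype pair by prior × P(type-O child):
  I^A i × I^A i: posterior weight 1; P(next child type A) = 3/4.
Weighted sum = 3/4.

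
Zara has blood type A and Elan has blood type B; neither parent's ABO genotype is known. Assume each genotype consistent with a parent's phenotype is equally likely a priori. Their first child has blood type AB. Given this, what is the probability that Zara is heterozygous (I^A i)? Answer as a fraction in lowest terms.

1/3

Possible genotypes: Zara ∈ {I^A I^A, I^A i}; Elan ∈ {I^B I^B, I^B i}.
Weight each parental genotype pair by prior × P(type-AB child):
  I^A I^A × I^B I^B: posterior weight 4/9.
  I^A I^A × I^B i: posterior weight 2/9.
  I^A i × I^B I^B: posterior weight 2/9.
  I^A i × I^B i: posterior weight 1/9.
Sum the posterior weight over pairs where Zara is I^A i: 1/3.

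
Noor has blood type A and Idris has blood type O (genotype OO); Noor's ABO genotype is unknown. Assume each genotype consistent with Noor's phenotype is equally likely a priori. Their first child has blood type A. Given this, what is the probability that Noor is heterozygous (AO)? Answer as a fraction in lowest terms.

Possible genotypes: Noor ∈ {AA, AO}; Idris ∈ {OO}.
Weight each parental genotype pair by prior × P(type-A child):
  AA × OO: posterior weight 2/3.
  AO × OO: posterior weight 1/3.
Sum the posterior weight over pairs where Noor is AO: 1/3.

1/3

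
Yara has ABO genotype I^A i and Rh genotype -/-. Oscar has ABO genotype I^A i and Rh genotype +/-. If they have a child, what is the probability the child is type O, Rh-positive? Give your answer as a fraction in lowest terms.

1/8

ABO cross I^A i × I^A i → offspring phenotypes: 1/4 O, 3/4 A.
Rh cross -/- × +/- → 1/2 Rh+, 1/2 Rh-.
Independent loci: P(type O, Rh-positive) = 1/4 × 1/2 = 1/8.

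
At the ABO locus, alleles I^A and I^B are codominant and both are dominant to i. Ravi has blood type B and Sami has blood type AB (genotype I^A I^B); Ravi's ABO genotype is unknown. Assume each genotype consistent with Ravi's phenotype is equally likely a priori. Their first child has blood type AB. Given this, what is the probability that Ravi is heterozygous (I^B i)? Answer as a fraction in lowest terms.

Possible genotypes: Ravi ∈ {I^B I^B, I^B i}; Sami ∈ {I^A I^B}.
Weight each parental genotype pair by prior × P(type-AB child):
  I^B I^B × I^A I^B: posterior weight 2/3.
  I^B i × I^A I^B: posterior weight 1/3.
Sum the posterior weight over pairs where Ravi is I^B i: 1/3.

1/3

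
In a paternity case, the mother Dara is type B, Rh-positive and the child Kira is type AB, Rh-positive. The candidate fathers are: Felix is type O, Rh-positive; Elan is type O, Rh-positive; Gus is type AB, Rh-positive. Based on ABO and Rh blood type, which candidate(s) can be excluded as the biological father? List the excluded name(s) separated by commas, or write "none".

A candidate is excluded only if no genotype consistent with his phenotype could produce a type AB, Rh-positive child with a type B, Rh-positive mother.
Felix (type O, Rh+): no genotype consistent with that phenotype can produce a type-AB Rh+ child with a type-B mother.
Elan (type O, Rh+): no genotype consistent with that phenotype can produce a type-AB Rh+ child with a type-B mother.

Felix, Elan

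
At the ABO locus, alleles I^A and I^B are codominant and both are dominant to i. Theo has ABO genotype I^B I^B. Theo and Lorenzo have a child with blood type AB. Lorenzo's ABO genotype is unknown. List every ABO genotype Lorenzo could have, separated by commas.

For each candidate genotype of Lorenzo, check whether crossing it with I^B I^B can produce every observed child phenotype.
  I^A I^A → possible child types {AB} ✓
  I^A I^B → possible child types {B, AB} ✓
  I^A i → possible child types {B, AB} ✓
  I^B I^B → possible child types {B} ✗
  I^B i → possible child types {B} ✗
  i i → possible child types {B} ✗

I^A I^A, I^A I^B, I^A i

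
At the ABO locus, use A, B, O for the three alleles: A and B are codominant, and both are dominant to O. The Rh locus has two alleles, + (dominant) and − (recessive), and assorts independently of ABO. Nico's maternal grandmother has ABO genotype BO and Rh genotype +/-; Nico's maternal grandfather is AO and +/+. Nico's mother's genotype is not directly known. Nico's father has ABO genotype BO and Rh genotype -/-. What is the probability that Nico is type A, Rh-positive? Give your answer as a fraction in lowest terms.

3/32

Nico's mother's ABO genotype from BO × AO: 1/4 AB, 1/4 AO, 1/4 BO, 1/4 OO.
Crossing each possibility with the father BO and summing P(type A): 1/4·1/4 + 1/4·1/4 + 1/4·0 + 1/4·0 = 1/8.
Similarly for Rh via the mother's Rh distribution: P(Rh+) = 3/4.
Independent loci: 1/8 × 3/4 = 3/32.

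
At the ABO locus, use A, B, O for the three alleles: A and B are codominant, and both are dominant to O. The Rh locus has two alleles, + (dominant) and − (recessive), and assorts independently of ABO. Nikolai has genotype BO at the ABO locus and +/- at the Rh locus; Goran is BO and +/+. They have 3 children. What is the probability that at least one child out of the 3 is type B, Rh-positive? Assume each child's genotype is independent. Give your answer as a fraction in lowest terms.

ABO cross BO × BO → 1/4 O, 3/4 B.
Rh cross +/- × +/+ → 1 Rh+; so P(type B, Rh-positive) = 3/4 × 1 = 3/4 per child.
P(none) = (1/4)^3 = 1/64; P(at least one) = 1 − 1/64 = 63/64.

63/64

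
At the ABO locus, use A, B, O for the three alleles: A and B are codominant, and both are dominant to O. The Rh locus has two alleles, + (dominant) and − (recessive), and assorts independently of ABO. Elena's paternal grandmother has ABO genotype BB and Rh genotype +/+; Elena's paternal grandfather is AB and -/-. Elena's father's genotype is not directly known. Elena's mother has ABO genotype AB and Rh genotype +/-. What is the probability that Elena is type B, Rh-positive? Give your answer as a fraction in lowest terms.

Elena's father's ABO genotype from BB × AB: 1/2 AB, 1/2 BB.
Crossing each possibility with the mother AB and summing P(type B): 1/2·1/4 + 1/2·1/2 = 3/8.
Similarly for Rh via the father's Rh distribution: P(Rh+) = 3/4.
Independent loci: 3/8 × 3/4 = 9/32.

9/32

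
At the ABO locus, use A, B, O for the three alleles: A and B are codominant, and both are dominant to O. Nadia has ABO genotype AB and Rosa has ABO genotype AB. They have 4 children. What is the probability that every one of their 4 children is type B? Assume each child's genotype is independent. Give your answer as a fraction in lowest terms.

1/256

ABO cross AB × AB → 1/4 A, 1/4 B, 1/2 AB.
So P(type B) = 1/4 per child.
All 4 independent: (1/4)^4 = 1/256.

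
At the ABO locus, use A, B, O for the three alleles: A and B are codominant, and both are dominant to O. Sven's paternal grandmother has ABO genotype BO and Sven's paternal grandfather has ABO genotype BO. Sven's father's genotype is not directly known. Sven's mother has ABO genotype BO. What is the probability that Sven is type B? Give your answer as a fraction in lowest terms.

3/4

Sven's father's ABO genotype from BO × BO: 1/4 BB, 1/2 BO, 1/4 OO.
Crossing each possibility with the mother BO and summing P(type B): 1/4·1 + 1/2·3/4 + 1/4·1/2 = 3/4.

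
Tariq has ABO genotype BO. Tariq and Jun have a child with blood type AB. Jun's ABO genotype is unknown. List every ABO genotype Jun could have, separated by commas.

AA, AB, AO

For each candidate genotype of Jun, check whether crossing it with BO can produce every observed child phenotype.
  AA → possible child types {A, AB} ✓
  AB → possible child types {A, B, AB} ✓
  AO → possible child types {O, A, B, AB} ✓
  BB → possible child types {B} ✗
  BO → possible child types {O, B} ✗
  OO → possible child types {O, B} ✗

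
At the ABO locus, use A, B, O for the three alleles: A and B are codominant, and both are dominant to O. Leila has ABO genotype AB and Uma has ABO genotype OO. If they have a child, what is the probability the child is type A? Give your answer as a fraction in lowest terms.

ABO cross AB × OO → offspring phenotypes: 1/2 A, 1/2 B.
So P(type A) = 1/2.

1/2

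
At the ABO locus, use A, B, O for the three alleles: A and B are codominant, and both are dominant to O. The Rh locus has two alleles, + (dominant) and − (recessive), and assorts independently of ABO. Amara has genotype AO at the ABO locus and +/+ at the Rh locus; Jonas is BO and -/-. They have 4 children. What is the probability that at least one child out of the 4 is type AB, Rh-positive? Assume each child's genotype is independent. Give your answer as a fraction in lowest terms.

175/256

ABO cross AO × BO → 1/4 O, 1/4 A, 1/4 B, 1/4 AB.
Rh cross +/+ × -/- → 1 Rh+; so P(type AB, Rh-positive) = 1/4 × 1 = 1/4 per child.
P(none) = (3/4)^4 = 81/256; P(at least one) = 1 − 81/256 = 175/256.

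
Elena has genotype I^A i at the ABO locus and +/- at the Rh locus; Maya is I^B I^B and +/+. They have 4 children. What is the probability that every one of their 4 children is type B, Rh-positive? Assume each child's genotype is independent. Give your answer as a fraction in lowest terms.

ABO cross I^A i × I^B I^B → 1/2 B, 1/2 AB.
Rh cross +/- × +/+ → 1 Rh+; so P(type B, Rh-positive) = 1/2 × 1 = 1/2 per child.
All 4 independent: (1/2)^4 = 1/16.

1/16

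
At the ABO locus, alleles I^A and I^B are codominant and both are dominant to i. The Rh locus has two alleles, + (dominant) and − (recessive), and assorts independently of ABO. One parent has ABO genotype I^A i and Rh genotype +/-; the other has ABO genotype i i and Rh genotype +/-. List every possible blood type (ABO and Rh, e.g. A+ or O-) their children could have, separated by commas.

O+, O-, A+, A-

Gametes from I^A i × i i give offspring ABO genotypes I^A i, i i, i.e. phenotypes O, A.
Rh cross +/- × +/- → phenotypes Rh+, Rh-.
Combining independently: O+, O-, A+, A-.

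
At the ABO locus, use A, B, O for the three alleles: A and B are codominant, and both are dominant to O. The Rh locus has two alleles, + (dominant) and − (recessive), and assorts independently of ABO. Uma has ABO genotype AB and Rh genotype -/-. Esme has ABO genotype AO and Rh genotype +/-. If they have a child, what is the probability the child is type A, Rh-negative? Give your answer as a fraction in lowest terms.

1/4

ABO cross AB × AO → offspring phenotypes: 1/2 A, 1/4 B, 1/4 AB.
Rh cross -/- × +/- → 1/2 Rh+, 1/2 Rh-.
Independent loci: P(type A, Rh-negative) = 1/2 × 1/2 = 1/4.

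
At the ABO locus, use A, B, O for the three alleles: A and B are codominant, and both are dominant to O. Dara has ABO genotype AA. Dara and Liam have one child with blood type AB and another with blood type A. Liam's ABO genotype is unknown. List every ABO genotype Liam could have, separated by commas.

For each candidate genotype of Liam, check whether crossing it with AA can produce every observed child phenotype.
  AA → possible child types {A} ✗
  AB → possible child types {A, AB} ✓
  AO → possible child types {A} ✗
  BB → possible child types {AB} ✗
  BO → possible child types {A, AB} ✓
  OO → possible child types {A} ✗

AB, BO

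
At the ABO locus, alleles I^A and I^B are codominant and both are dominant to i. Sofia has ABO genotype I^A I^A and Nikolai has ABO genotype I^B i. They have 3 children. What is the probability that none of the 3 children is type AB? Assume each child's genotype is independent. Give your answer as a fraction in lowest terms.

ABO cross I^A I^A × I^B i → 1/2 A, 1/2 AB.
So P(type AB) = 1/2 per child.
P(not type AB) = 1/2 for one child; (1/2)^3 = 1/8.

1/8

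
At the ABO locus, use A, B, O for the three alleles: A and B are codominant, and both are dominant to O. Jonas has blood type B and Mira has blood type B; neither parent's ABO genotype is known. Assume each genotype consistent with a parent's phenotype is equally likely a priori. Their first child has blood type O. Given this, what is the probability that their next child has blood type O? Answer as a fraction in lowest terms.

1/4

Possible genotypes: Jonas ∈ {BB, BO}; Mira ∈ {BB, BO}.
Weight each parental genotype pair by prior × P(type-O child):
  BO × BO: posterior weight 1; P(next child type O) = 1/4.
Weighted sum = 1/4.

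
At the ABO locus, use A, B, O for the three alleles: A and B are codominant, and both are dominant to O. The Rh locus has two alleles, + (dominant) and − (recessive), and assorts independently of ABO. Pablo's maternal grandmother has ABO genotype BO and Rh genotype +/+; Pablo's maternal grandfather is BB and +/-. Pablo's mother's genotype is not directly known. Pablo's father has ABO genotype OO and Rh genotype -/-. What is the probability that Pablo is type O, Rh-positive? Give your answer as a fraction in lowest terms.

Pablo's mother's ABO genotype from BO × BB: 1/2 BB, 1/2 BO.
Crossing each possibility with the father OO and summing P(type O): 1/2·0 + 1/2·1/2 = 1/4.
Similarly for Rh via the mother's Rh distribution: P(Rh+) = 3/4.
Independent loci: 1/4 × 3/4 = 3/16.

3/16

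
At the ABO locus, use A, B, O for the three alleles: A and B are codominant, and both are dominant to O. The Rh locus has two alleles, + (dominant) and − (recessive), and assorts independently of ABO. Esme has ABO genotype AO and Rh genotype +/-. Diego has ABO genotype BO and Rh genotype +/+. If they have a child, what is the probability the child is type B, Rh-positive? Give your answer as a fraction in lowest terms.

ABO cross AO × BO → offspring phenotypes: 1/4 O, 1/4 A, 1/4 B, 1/4 AB.
Rh cross +/- × +/+ → 1 Rh+.
Independent loci: P(type B, Rh-positive) = 1/4 × 1 = 1/4.

1/4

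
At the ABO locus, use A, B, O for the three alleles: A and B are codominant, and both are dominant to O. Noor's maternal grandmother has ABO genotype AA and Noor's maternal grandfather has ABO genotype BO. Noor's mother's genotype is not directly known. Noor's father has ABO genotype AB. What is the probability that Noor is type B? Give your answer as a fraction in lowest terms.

Noor's mother's ABO genotype from AA × BO: 1/2 AB, 1/2 AO.
Crossing each possibility with the father AB and summing P(type B): 1/2·1/4 + 1/2·1/4 = 1/4.

1/4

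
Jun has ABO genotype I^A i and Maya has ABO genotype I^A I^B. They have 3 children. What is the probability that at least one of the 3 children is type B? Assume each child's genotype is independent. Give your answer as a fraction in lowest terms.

37/64

ABO cross I^A i × I^A I^B → 1/2 A, 1/4 B, 1/4 AB.
So P(type B) = 1/4 per child.
P(none) = (3/4)^3 = 27/64; P(at least one) = 1 − 27/64 = 37/64.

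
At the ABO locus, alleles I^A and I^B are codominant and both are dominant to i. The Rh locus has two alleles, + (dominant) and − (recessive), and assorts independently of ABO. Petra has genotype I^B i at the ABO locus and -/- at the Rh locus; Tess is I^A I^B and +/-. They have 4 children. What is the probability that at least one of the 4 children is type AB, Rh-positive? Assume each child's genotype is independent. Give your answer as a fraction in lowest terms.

ABO cross I^B i × I^A I^B → 1/4 A, 1/2 B, 1/4 AB.
Rh cross -/- × +/- → 1/2 Rh+, 1/2 Rh-; so P(type AB, Rh-positive) = 1/4 × 1/2 = 1/8 per child.
P(none) = (7/8)^4 = 2401/4096; P(at least one) = 1 − 2401/4096 = 1695/4096.

1695/4096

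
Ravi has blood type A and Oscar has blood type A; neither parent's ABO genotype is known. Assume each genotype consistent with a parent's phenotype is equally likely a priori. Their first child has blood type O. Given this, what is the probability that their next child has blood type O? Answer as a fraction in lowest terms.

Possible genotypes: Ravi ∈ {I^A I^A, I^A i}; Oscar ∈ {I^A I^A, I^A i}.
Weight each parental genotype pair by prior × P(type-O child):
  I^A i × I^A i: posterior weight 1; P(next child type O) = 1/4.
Weighted sum = 1/4.

1/4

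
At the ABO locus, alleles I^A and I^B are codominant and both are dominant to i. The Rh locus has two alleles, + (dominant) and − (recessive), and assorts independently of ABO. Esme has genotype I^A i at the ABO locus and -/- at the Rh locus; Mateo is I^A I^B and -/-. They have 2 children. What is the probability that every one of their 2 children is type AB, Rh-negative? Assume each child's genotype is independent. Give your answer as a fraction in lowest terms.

ABO cross I^A i × I^A I^B → 1/2 A, 1/4 B, 1/4 AB.
Rh cross -/- × -/- → 1 Rh-; so P(type AB, Rh-negative) = 1/4 × 1 = 1/4 per child.
All 2 independent: (1/4)^2 = 1/16.

1/16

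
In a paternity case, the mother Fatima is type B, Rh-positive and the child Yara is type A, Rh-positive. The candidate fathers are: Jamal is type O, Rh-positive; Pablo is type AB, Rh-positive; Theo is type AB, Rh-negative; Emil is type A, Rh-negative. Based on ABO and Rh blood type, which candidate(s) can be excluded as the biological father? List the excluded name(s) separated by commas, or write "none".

Jamal

A candidate is excluded only if no genotype consistent with his phenotype could produce a type A, Rh-positive child with a type B, Rh-positive mother.
Jamal (type O, Rh+): no genotype consistent with that phenotype can produce a type-A Rh+ child with a type-B mother.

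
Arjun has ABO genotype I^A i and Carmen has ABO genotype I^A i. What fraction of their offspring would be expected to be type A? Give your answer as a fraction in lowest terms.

ABO cross I^A i × I^A i → offspring phenotypes: 1/4 O, 3/4 A.
So P(type A) = 3/4.

3/4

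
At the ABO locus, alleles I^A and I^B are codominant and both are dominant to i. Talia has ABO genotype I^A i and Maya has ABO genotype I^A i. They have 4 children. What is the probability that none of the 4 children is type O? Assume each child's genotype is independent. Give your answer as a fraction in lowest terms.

81/256

ABO cross I^A i × I^A i → 1/4 O, 3/4 A.
So P(type O) = 1/4 per child.
P(not type O) = 3/4 for one child; (3/4)^4 = 81/256.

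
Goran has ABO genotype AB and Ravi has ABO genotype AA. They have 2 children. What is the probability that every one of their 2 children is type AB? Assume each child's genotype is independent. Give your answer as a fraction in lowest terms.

ABO cross AB × AA → 1/2 A, 1/2 AB.
So P(type AB) = 1/2 per child.
All 2 independent: (1/2)^2 = 1/4.

1/4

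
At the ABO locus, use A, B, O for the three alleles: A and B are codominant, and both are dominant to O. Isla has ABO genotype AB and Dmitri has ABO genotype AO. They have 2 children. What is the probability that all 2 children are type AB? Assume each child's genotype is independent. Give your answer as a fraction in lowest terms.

1/16

ABO cross AB × AO → 1/2 A, 1/4 B, 1/4 AB.
So P(type AB) = 1/4 per child.
All 2 independent: (1/4)^2 = 1/16.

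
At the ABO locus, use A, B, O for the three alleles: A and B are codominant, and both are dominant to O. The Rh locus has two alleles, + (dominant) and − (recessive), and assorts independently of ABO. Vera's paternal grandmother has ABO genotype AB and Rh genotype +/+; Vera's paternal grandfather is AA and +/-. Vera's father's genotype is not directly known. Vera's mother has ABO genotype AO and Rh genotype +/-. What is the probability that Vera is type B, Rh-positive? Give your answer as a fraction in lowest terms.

7/64

Vera's father's ABO genotype from AB × AA: 1/2 AA, 1/2 AB.
Crossing each possibility with the mother AO and summing P(type B): 1/2·0 + 1/2·1/4 = 1/8.
Similarly for Rh via the father's Rh distribution: P(Rh+) = 7/8.
Independent loci: 1/8 × 7/8 = 7/64.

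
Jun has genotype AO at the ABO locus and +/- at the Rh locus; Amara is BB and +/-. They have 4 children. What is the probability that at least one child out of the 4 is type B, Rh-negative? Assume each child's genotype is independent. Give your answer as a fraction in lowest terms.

ABO cross AO × BB → 1/2 B, 1/2 AB.
Rh cross +/- × +/- → 3/4 Rh+, 1/4 Rh-; so P(type B, Rh-negative) = 1/2 × 1/4 = 1/8 per child.
P(none) = (7/8)^4 = 2401/4096; P(at least one) = 1 − 2401/4096 = 1695/4096.

1695/4096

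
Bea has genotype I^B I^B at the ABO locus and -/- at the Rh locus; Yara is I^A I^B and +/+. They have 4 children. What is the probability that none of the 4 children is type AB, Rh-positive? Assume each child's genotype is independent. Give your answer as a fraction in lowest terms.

1/16

ABO cross I^B I^B × I^A I^B → 1/2 B, 1/2 AB.
Rh cross -/- × +/+ → 1 Rh+; so P(type AB, Rh-positive) = 1/2 × 1 = 1/2 per child.
P(not type AB, Rh-positive) = 1/2 for one child; (1/2)^4 = 1/16.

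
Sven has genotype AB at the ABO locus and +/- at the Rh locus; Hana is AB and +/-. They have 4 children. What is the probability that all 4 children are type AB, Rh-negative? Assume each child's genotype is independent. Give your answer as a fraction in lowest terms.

1/4096

ABO cross AB × AB → 1/4 A, 1/4 B, 1/2 AB.
Rh cross +/- × +/- → 3/4 Rh+, 1/4 Rh-; so P(type AB, Rh-negative) = 1/2 × 1/4 = 1/8 per child.
All 4 independent: (1/8)^4 = 1/4096.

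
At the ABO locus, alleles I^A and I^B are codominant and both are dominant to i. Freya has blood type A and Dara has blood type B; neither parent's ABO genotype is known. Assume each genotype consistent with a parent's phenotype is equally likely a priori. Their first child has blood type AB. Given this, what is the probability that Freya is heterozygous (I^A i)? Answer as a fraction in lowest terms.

Possible genotypes: Freya ∈ {I^A I^A, I^A i}; Dara ∈ {I^B I^B, I^B i}.
Weight each parental genotype pair by prior × P(type-AB child):
  I^A I^A × I^B I^B: posterior weight 4/9.
  I^A I^A × I^B i: posterior weight 2/9.
  I^A i × I^B I^B: posterior weight 2/9.
  I^A i × I^B i: posterior weight 1/9.
Sum the posterior weight over pairs where Freya is I^A i: 1/3.

1/3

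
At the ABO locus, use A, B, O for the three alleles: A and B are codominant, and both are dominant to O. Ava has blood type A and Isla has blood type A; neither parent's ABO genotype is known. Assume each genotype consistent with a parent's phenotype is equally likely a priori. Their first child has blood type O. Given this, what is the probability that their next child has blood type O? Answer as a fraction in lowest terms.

Possible genotypes: Ava ∈ {AA, AO}; Isla ∈ {AA, AO}.
Weight each parental genotype pair by prior × P(type-O child):
  AO × AO: posterior weight 1; P(next child type O) = 1/4.
Weighted sum = 1/4.

1/4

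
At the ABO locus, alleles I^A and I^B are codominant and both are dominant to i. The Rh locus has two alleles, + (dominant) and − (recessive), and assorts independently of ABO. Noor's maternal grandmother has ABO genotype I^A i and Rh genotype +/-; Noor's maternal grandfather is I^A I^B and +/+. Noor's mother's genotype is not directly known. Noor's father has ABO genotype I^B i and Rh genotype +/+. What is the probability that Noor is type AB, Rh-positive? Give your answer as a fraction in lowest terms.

1/4

Noor's mother's ABO genotype from I^A i × I^A I^B: 1/4 I^A I^A, 1/4 I^A I^B, 1/4 I^A i, 1/4 I^B i.
Crossing each possibility with the father I^B i and summing P(type AB): 1/4·1/2 + 1/4·1/4 + 1/4·1/4 + 1/4·0 = 1/4.
Similarly for Rh via the mother's Rh distribution: P(Rh+) = 1.
Independent loci: 1/4 × 1 = 1/4.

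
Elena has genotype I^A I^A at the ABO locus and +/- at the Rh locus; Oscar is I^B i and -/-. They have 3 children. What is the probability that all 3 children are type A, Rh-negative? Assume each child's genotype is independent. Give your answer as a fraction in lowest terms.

ABO cross I^A I^A × I^B i → 1/2 A, 1/2 AB.
Rh cross +/- × -/- → 1/2 Rh+, 1/2 Rh-; so P(type A, Rh-negative) = 1/2 × 1/2 = 1/4 per child.
All 3 independent: (1/4)^3 = 1/64.

1/64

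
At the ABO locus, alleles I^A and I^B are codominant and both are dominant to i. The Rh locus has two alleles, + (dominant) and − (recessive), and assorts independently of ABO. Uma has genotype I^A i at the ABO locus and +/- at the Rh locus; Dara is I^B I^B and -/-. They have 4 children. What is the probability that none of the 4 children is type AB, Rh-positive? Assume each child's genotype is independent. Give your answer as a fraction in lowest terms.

81/256

ABO cross I^A i × I^B I^B → 1/2 B, 1/2 AB.
Rh cross +/- × -/- → 1/2 Rh+, 1/2 Rh-; so P(type AB, Rh-positive) = 1/2 × 1/2 = 1/4 per child.
P(not type AB, Rh-positive) = 3/4 for one child; (3/4)^4 = 81/256.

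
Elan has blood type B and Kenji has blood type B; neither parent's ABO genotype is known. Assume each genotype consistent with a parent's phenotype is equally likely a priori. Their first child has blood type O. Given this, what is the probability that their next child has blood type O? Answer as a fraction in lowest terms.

1/4

Possible genotypes: Elan ∈ {BB, BO}; Kenji ∈ {BB, BO}.
Weight each parental genotype pair by prior × P(type-O child):
  BO × BO: posterior weight 1; P(next child type O) = 1/4.
Weighted sum = 1/4.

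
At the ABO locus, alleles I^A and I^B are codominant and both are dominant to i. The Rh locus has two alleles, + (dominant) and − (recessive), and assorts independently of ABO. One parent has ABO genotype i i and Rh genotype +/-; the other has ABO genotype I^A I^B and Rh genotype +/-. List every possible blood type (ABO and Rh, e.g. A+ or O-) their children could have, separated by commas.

Gametes from i i × I^A I^B give offspring ABO genotypes I^A i, I^B i, i.e. phenotypes A, B.
Rh cross +/- × +/- → phenotypes Rh+, Rh-.
Combining independently: A+, A-, B+, B-.

A+, A-, B+, B-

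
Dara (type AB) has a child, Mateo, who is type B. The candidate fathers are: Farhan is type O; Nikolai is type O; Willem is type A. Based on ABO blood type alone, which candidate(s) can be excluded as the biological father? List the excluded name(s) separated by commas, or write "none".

A candidate is excluded only if no genotype consistent with his phenotype could produce a type B child with a type AB mother.
Every candidate has at least one consistent genotype combination, so none can be excluded.

none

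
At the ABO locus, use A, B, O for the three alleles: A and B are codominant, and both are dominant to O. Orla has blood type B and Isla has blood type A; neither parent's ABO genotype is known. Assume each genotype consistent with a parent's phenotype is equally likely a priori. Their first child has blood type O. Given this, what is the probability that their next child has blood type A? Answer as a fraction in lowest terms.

1/4

Possible genotypes: Orla ∈ {BB, BO}; Isla ∈ {AA, AO}.
Weight each parental genotype pair by prior × P(type-O child):
  BO × AO: posterior weight 1; P(next child type A) = 1/4.
Weighted sum = 1/4.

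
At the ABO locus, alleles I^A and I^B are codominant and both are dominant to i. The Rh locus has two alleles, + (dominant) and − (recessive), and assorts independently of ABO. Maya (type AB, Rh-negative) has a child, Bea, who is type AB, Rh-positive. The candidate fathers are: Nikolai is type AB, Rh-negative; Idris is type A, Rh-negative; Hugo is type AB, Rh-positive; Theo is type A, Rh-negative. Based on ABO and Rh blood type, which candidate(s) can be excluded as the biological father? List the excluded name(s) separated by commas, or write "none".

Nikolai, Idris, Theo

A candidate is excluded only if no genotype consistent with his phenotype could produce a type AB, Rh-positive child with a type AB, Rh-negative mother.
Nikolai (type AB, Rh-): no genotype consistent with that phenotype can produce a type-AB Rh+ child with a type-AB mother.
Idris (type A, Rh-): no genotype consistent with that phenotype can produce a type-AB Rh+ child with a type-AB mother.
Theo (type A, Rh-): no genotype consistent with that phenotype can produce a type-AB Rh+ child with a type-AB mother.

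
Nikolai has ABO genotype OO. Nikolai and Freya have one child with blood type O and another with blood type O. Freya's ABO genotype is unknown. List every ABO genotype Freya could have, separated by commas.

For each candidate genotype of Freya, check whether crossing it with OO can produce every observed child phenotype.
  AA → possible child types {A} ✗
  AB → possible child types {A, B} ✗
  AO → possible child types {O, A} ✓
  BB → possible child types {B} ✗
  BO → possible child types {O, B} ✓
  OO → possible child types {O} ✓

AO, BO, OO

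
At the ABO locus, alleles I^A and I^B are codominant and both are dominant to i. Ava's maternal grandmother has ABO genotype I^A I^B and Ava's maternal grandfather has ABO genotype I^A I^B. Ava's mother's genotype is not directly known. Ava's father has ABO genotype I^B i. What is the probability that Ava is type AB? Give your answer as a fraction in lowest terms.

Ava's mother's ABO genotype from I^A I^B × I^A I^B: 1/4 I^A I^A, 1/2 I^A I^B, 1/4 I^B I^B.
Crossing each possibility with the father I^B i and summing P(type AB): 1/4·1/2 + 1/2·1/4 + 1/4·0 = 1/4.

1/4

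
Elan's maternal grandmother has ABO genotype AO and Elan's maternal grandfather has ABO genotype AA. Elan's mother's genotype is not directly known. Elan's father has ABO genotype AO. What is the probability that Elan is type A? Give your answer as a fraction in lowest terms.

7/8

Elan's mother's ABO genotype from AO × AA: 1/2 AA, 1/2 AO.
Crossing each possibility with the father AO and summing P(type A): 1/2·1 + 1/2·3/4 = 7/8.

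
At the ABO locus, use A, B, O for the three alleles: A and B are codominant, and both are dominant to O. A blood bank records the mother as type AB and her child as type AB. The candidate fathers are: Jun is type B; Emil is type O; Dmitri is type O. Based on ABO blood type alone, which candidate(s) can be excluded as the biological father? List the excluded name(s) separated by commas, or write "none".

Emil, Dmitri

A candidate is excluded only if no genotype consistent with his phenotype could produce a type AB child with a type AB mother.
Emil (type O): no genotype consistent with that phenotype can produce a type-AB child with a type-AB mother.
Dmitri (type O): no genotype consistent with that phenotype can produce a type-AB child with a type-AB mother.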